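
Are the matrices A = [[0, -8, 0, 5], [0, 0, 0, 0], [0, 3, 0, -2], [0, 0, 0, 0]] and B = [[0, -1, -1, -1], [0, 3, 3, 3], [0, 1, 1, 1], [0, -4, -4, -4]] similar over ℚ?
No.

Both have characteristic polynomial x^4 and minimal polynomial x^2. But rank(A) = 2 for A while rank(B) = 1 for B, so the number of Jordan blocks at λ = 0 differs. A and B are not similar.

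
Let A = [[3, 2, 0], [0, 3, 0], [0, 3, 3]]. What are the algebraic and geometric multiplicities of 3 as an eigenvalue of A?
The characteristic polynomial is (x - 3)^3, so the factor x - 3 appears with exponent 3: the algebraic multiplicity is 3.

rank(A - 3I) = 1, so the eigenspace has dimension 3 - 1 = 2: the geometric multiplicity is 2.

Since 2 < 3, A is not diagonalizable.

algebraic multiplicity 3, geometric multiplicity 2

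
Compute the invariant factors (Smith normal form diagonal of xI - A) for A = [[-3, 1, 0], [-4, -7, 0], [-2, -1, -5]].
The Jordan structure of A has elementary divisors (x + 5)^2, (x + 5). Arranging the block sizes at each eigenvalue in decreasing order and taking row products gives the invariant factors.

Invariant factors (smallest first, each dividing the next): x + 5, (x + 5)^2.

Check: the last factor (x + 5)^2 is the minimal polynomial, and the product (x + 5)^3 is the characteristic polynomial.

x + 5, (x + 5)^2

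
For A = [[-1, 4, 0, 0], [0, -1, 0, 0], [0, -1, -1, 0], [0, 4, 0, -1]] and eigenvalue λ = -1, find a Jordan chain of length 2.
v_1 = [[0, 1, -1, 3]]^T, v_2 = [[4, 0, -1, 4]]^T

We seek v_1 ∈ ker((A + I)^2) \ ker(A + I), then set v_{i+1} = (A + I) v_i.

One such chain is v_1 = [[0, 1, -1, 3]]^T, v_2 = [[4, 0, -1, 4]]^T. Check: (A + I) v_2 = [[0, 0, 0, 0]]^T = 0.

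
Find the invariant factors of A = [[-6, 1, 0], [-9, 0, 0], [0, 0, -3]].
The Jordan structure of A has elementary divisors (x + 3)^2, (x + 3). Arranging the block sizes at each eigenvalue in decreasing order and taking row products gives the invariant factors.

Invariant factors (smallest first, each dividing the next): x + 3, (x + 3)^2.

Check: the last factor (x + 3)^2 is the minimal polynomial, and the product (x + 3)^3 is the characteristic polynomial.

x + 3, (x + 3)^2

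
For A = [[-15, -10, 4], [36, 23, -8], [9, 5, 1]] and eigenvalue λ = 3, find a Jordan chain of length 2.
We seek v_1 ∈ ker((A - 3I)^2) \ ker(A - 3I), then set v_{i+1} = (A - 3I) v_i.

One such chain is v_1 = [[-1, 2, 0]]^T, v_2 = [[-2, 4, 1]]^T. Check: (A - 3I) v_2 = [[0, 0, 0]]^T = 0.

v_1 = [[-1, 2, 0]]^T, v_2 = [[-2, 4, 1]]^T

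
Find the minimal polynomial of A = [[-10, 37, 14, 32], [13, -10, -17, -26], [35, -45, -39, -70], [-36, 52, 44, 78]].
m_A(x) = (x - 6)^2(x - 1)

The characteristic polynomial factors as (x - 6)^3(x - 1). The minimal polynomial is ∏(x - λ)^{k_λ} where k_λ is the size of the largest Jordan block at λ.

For λ = 1: rank(A - I) = 3, and the largest Jordan block has size 1 (the smallest k with rank((A - I)^k) = rank((A - I)^(k+1))).
For λ = 6: rank(A - 6I) = 2, and the largest Jordan block has size 2 (the smallest k with rank((A - 6I)^k) = rank((A - 6I)^(k+1))).

So m_A(x) = (x - 6)^2(x - 1).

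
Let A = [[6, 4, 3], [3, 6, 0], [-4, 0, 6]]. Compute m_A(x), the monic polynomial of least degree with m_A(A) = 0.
m_A(x) = (x - 6)^3

The characteristic polynomial factors as (x - 6)^3. The minimal polynomial is ∏(x - λ)^{k_λ} where k_λ is the size of the largest Jordan block at λ.

For λ = 6: rank(A - 6I) = 2, and the largest Jordan block has size 3 (the smallest k with rank((A - 6I)^k) = rank((A - 6I)^(k+1))).

So m_A(x) = (x - 6)^3.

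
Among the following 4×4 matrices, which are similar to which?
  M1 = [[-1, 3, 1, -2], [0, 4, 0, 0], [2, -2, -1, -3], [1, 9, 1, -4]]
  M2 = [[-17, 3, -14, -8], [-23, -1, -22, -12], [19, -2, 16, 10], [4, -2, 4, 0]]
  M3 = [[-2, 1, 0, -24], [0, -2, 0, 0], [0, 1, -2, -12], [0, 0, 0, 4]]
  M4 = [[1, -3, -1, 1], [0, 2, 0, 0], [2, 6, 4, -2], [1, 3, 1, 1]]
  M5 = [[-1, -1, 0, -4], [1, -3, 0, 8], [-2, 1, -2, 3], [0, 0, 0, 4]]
3 classes: {M1, M2, M5}, {M3}, {M4}

Characteristic polynomials: χ_{M1} = (x - 4)(x + 2)^3, χ_{M2} = (x - 4)(x + 2)^3, χ_{M3} = (x - 4)(x + 2)^3, χ_{M4} = (x - 2)^4, χ_{M5} = (x - 4)(x + 2)^3.

{M1, M2, M5}: invariant factors (x - 4)(x + 2)^3.

{M3}: invariant factors x + 2, (x - 4)(x + 2)^2.

{M4}: invariant factors x - 2, x - 2, (x - 2)^2.

Matrices are similar if and only if their invariant-factor lists agree; the partition into similarity classes is {M1, M2, M5}, {M3}, {M4}.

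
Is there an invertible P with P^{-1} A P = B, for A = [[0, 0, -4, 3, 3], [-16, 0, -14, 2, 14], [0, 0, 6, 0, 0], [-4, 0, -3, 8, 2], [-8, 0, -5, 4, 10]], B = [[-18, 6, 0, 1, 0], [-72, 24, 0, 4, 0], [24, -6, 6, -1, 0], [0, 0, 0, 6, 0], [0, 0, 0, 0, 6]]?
Both have characteristic polynomial x(x - 6)^4 and minimal polynomial x(x - 6)^2. But rank(A - 6I) = 3 for A while rank(B - 6I) = 2 for B, so the number of Jordan blocks at λ = 6 differs. A and B are not similar.

No.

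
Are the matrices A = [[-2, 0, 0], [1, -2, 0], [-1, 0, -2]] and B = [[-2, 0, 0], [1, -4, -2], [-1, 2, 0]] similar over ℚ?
Two matrices over a field are similar if and only if they have the same invariant factors.

Both A and B have characteristic polynomial (x + 2)^3 and minimal polynomial (x + 2)^2. Computing further, both have invariant factors x + 2, (x + 2)^2. Hence A and B are similar.

Yes.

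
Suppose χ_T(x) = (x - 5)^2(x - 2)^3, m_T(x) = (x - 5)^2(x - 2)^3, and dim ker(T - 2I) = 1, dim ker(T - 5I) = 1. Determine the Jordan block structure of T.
Jordan blocks: (2, 3), (5, 2)

λ = 2: algebraic multiplicity 3 (exponent in χ_T), largest block size 3 (exponent in m_T), 1 block (geometric multiplicity). This forces block sizes [3].
λ = 5: algebraic multiplicity 2 (exponent in χ_T), largest block size 2 (exponent in m_T), 1 block (geometric multiplicity). This forces block sizes [2].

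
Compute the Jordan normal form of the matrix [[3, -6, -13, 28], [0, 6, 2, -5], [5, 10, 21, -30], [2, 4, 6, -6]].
The characteristic polynomial is det(xI - A) = (x - 6)^4, so the eigenvalues are 6 (algebraic multiplicity 4).

For λ = 6: rank(A - 6I) = 2, rank((A - 6I)^2) = 0. The eigenspace has dimension 4 - 2 = 2, so there are 2 Jordan blocks; the rank sequence gives block sizes [2, 2].

Assembling the blocks gives the Jordan form J above.

J = [[6, 1, 0, 0], [0, 6, 0, 0], [0, 0, 6, 1], [0, 0, 0, 6]]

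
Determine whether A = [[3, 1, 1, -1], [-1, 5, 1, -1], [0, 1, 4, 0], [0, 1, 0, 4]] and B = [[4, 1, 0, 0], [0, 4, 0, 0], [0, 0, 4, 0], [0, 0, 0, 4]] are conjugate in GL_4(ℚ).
Both have characteristic polynomial (x - 4)^4, but the minimal polynomial of A is (x - 4)^3 while the minimal polynomial of B is (x - 4)^2. The minimal polynomial is a similarity invariant, so A and B are not similar.

No.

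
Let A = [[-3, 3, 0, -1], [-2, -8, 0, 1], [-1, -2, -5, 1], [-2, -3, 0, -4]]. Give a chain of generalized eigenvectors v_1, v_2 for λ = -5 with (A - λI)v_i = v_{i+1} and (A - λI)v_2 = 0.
We seek v_1 ∈ ker((A + 5I)^2) \ ker(A + 5I), then set v_{i+1} = (A + 5I) v_i.

One such chain is v_1 = [[-1, 2, 0, 3]]^T, v_2 = [[1, -1, 0, -1]]^T. Check: (A + 5I) v_2 = [[0, 0, 0, 0]]^T = 0.

v_1 = [[-1, 2, 0, 3]]^T, v_2 = [[1, -1, 0, -1]]^T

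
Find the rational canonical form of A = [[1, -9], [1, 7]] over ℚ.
The invariant factors of A (the non-unit diagonal entries of the Smith normal form of xI - A over ℚ[x]) are (x - 4)^2, each dividing the next. The characteristic polynomial is their product, (x - 4)^2.

The rational canonical form is the block-diagonal matrix of companion matrices C(f_i):
R = [[0, -16], [1, 8]].

R = [[0, -16], [1, 8]]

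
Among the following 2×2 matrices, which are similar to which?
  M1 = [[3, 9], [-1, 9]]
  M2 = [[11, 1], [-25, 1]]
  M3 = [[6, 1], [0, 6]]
Characteristic polynomials: χ_{M1} = (x - 6)^2, χ_{M2} = (x - 6)^2, χ_{M3} = (x - 6)^2.

{M1, M2, M3}: invariant factors (x - 6)^2.

Matrices are similar if and only if their invariant-factor lists agree; the partition into similarity classes is {M1, M2, M3}.

1 class: {M1, M2, M3}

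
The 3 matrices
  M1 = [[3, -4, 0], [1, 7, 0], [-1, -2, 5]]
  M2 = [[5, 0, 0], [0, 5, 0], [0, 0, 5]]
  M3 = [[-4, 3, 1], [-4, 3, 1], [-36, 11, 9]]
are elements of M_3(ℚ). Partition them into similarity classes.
3 classes: {M1}, {M2}, {M3}

Characteristic polynomials: χ_{M1} = (x - 5)^3, χ_{M2} = (x - 5)^3, χ_{M3} = x(x - 4)^2.

{M1}: invariant factors x - 5, (x - 5)^2.

{M2}: invariant factors x - 5, x - 5, x - 5.

{M3}: invariant factors x(x - 4)^2.

Matrices are similar if and only if their invariant-factor lists agree; the partition into similarity classes is {M1}, {M2}, {M3}.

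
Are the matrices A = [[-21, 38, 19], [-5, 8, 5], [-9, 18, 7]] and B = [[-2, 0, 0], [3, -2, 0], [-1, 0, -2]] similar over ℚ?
Two matrices over a field are similar if and only if they have the same invariant factors.

Both A and B have characteristic polynomial (x + 2)^3 and minimal polynomial (x + 2)^2. Computing further, both have invariant factors x + 2, (x + 2)^2. Hence A and B are similar.

Yes.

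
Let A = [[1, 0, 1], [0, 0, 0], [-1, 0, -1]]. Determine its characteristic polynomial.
xI - A = [[x - 1, 0, -1], [0, x, 0], [1, 0, x + 1]].

Expanding det(xI - A) along the first row:
det(xI - A) = + (x - 1)·det([[x, 0], [0, x + 1]]) - (0)·det([[0, 0], [1, x + 1]]) + (-1)·det([[0, x], [1, 0]]).

Evaluating gives χ_A(x) = x^3.

χ_A(x) = x^3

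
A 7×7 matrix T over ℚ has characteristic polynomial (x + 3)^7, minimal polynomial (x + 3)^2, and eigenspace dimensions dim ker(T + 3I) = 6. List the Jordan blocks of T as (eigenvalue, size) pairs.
λ = -3: algebraic multiplicity 7 (exponent in χ_T), largest block size 2 (exponent in m_T), 6 blocks (geometric multiplicity). These force block sizes [2, 1, 1, 1, 1, 1].

Jordan blocks: (-3, 2), (-3, 1), (-3, 1), (-3, 1), (-3, 1), (-3, 1)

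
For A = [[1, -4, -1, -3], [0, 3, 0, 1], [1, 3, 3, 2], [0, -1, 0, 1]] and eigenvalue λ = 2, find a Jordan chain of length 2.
We seek v_1 ∈ ker((A - 2I)^2) \ ker(A - 2I), then set v_{i+1} = (A - 2I) v_i.

One such chain is v_1 = [[-2, 1, 0, -1]]^T, v_2 = [[1, 0, -1, 0]]^T. Check: (A - 2I) v_2 = [[0, 0, 0, 0]]^T = 0.

v_1 = [[-2, 1, 0, -1]]^T, v_2 = [[1, 0, -1, 0]]^T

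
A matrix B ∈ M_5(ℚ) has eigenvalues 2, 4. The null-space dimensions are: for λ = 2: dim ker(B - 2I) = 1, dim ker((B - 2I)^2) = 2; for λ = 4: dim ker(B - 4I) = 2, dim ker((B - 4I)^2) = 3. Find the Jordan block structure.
λ = 2: successive nullity increments [1, 1] count blocks of size ≥ k; block sizes are [2].
λ = 4: successive nullity increments [2, 1] count blocks of size ≥ k; block sizes are [2, 1].

Jordan blocks: (2, 2), (4, 2), (4, 1)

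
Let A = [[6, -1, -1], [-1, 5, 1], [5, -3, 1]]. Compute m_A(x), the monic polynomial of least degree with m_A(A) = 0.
m_A(x) = (x - 4)^3

The characteristic polynomial factors as (x - 4)^3. The minimal polynomial is ∏(x - λ)^{k_λ} where k_λ is the size of the largest Jordan block at λ.

For λ = 4: rank(A - 4I) = 2, and the largest Jordan block has size 3 (the smallest k with rank((A - 4I)^k) = rank((A - 4I)^(k+1))).

So m_A(x) = (x - 4)^3.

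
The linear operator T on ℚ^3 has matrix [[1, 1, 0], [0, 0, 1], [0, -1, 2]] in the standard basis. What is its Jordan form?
The characteristic polynomial is det(xI - A) = (x - 1)^3, so the eigenvalues are 1 (algebraic multiplicity 3).

For λ = 1: rank(A - I) = 2, rank((A - I)^2) = 1, rank((A - I)^3) = 0. The eigenspace has dimension 3 - 2 = 1, so there is 1 Jordan block; the rank sequence gives block sizes [3].

Assembling the blocks gives the Jordan form J above.

J = [[1, 1, 0], [0, 1, 1], [0, 0, 1]]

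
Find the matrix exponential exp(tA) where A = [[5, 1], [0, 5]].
e^{tA} = [[e^{5*t}, t*e^{5*t}], [0, e^{5*t}]]

A has Jordan form J = [[5, 1], [0, 5]] with A = PJP^{-1}, so e^{tA} = P e^{tJ} P^{-1}.

For a Jordan block J_k(λ), e^{tJ_k(λ)} = e^{λt} · (I + tN + t^2 N^2/2! + ... + t^{k-1} N^{k-1}/(k-1)!) where N is the nilpotent superdiagonal part.

Assembling the blocks and conjugating back gives the entries of e^{tA} as shown above.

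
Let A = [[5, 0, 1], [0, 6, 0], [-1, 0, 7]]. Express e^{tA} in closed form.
A has Jordan form J = [[6, 1, 0], [0, 6, 0], [0, 0, 6]] with A = PJP^{-1}, so e^{tA} = P e^{tJ} P^{-1}.

For a Jordan block J_k(λ), e^{tJ_k(λ)} = e^{λt} · (I + tN + t^2 N^2/2! + ... + t^{k-1} N^{k-1}/(k-1)!) where N is the nilpotent superdiagonal part.

Assembling the blocks and conjugating back gives the entries of e^{tA} as shown above.

e^{tA} = [[(1 - t)*e^{6*t}, 0, t*e^{6*t}], [0, e^{6*t}, 0], [-t*e^{6*t}, 0, (t + 1)*e^{6*t}]]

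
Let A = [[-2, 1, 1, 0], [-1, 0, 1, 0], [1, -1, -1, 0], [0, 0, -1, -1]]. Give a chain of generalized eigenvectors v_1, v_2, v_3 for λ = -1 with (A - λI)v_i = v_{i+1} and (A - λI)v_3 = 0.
v_1 = [[0, -1, 1, -1]]^T, v_2 = [[0, 0, 1, -1]]^T, v_3 = [[1, 1, 0, -1]]^T

We seek v_1 ∈ ker((A + I)^3) \ ker((A + I)^2), then set v_{i+1} = (A + I) v_i.

One such chain is v_1 = [[0, -1, 1, -1]]^T, v_2 = [[0, 0, 1, -1]]^T, v_3 = [[1, 1, 0, -1]]^T. Check: (A + I) v_3 = [[0, 0, 0, 0]]^T = 0.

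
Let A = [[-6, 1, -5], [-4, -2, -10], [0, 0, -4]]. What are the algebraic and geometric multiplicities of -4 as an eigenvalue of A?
The characteristic polynomial is (x + 4)^3, so the factor x + 4 appears with exponent 3: the algebraic multiplicity is 3.

rank(A + 4I) = 1, so the eigenspace has dimension 3 - 1 = 2: the geometric multiplicity is 2.

Since 2 < 3, A is not diagonalizable.

algebraic multiplicity 3, geometric multiplicity 2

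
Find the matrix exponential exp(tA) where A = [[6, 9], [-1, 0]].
A has Jordan form J = [[3, 1], [0, 3]] with A = PJP^{-1}, so e^{tA} = P e^{tJ} P^{-1}.

For a Jordan block J_k(λ), e^{tJ_k(λ)} = e^{λt} · (I + tN + t^2 N^2/2! + ... + t^{k-1} N^{k-1}/(k-1)!) where N is the nilpotent superdiagonal part.

Assembling the blocks and conjugating back gives the entries of e^{tA} as shown above.

e^{tA} = [[(3*t + 1)*e^{3*t}, 9*t*e^{3*t}], [-t*e^{3*t}, (1 - 3*t)*e^{3*t}]]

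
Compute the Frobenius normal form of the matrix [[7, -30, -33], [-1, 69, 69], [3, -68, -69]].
The invariant factors of A (the non-unit diagonal entries of the Smith normal form of xI - A over ℚ[x]) are (x - 6)(x - 3)(x + 2), each dividing the next. The characteristic polynomial is their product, (x - 6)(x - 3)(x + 2).

The rational canonical form is the block-diagonal matrix of companion matrices C(f_i):
R = [[0, 0, -36], [1, 0, 0], [0, 1, 7]].

R = [[0, 0, -36], [1, 0, 0], [0, 1, 7]]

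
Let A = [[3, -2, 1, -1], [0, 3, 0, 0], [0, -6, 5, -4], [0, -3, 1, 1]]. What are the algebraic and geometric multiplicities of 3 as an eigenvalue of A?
algebraic multiplicity 4, geometric multiplicity 2

The characteristic polynomial is (x - 3)^4, so the factor x - 3 appears with exponent 4: the algebraic multiplicity is 4.

rank(A - 3I) = 2, so the eigenspace has dimension 4 - 2 = 2: the geometric multiplicity is 2.

Since 2 < 4, A is not diagonalizable.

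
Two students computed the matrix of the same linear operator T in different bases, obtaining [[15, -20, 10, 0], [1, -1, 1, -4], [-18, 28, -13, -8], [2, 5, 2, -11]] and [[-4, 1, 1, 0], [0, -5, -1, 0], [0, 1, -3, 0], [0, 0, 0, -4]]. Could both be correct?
trace(A) = -10 but trace(B) = -16. The trace is a similarity invariant, so A and B are not similar.

No.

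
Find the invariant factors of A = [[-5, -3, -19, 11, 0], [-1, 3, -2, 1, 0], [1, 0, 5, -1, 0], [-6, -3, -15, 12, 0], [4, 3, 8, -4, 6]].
(x - 6)(x - 3), (x - 6)(x - 3)^2

The Jordan structure of A has elementary divisors (x - 3)^2, (x - 3), (x - 6), (x - 6). Arranging the block sizes at each eigenvalue in decreasing order and taking row products gives the invariant factors.

Invariant factors (smallest first, each dividing the next): (x - 6)(x - 3), (x - 6)(x - 3)^2.

Check: the last factor (x - 6)(x - 3)^2 is the minimal polynomial, and the product (x - 6)^2(x - 3)^3 is the characteristic polynomial.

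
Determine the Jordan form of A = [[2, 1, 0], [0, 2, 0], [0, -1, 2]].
J = [[2, 1, 0], [0, 2, 0], [0, 0, 2]]

The characteristic polynomial is det(xI - A) = (x - 2)^3, so the eigenvalues are 2 (algebraic multiplicity 3).

For λ = 2: rank(A - 2I) = 1, rank((A - 2I)^2) = 0. The eigenspace has dimension 3 - 1 = 2, so there are 2 Jordan blocks; the rank sequence gives block sizes [2, 1].

Assembling the blocks gives the Jordan form J above.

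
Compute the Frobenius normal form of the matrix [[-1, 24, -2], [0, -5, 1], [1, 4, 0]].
The invariant factors of A (the non-unit diagonal entries of the Smith normal form of xI - A over ℚ[x]) are (x + 3)(x^2 + 3x - 6), each dividing the next. The characteristic polynomial is their product, (x + 3)(x^2 + 3x - 6).

The rational canonical form is the block-diagonal matrix of companion matrices C(f_i):
R = [[0, 0, 18], [1, 0, -3], [0, 1, -6]].

Note the characteristic polynomial does not split into linear factors over ℚ, so A has no Jordan form over ℚ; the rational canonical form exists over any field.

R = [[0, 0, 18], [1, 0, -3], [0, 1, -6]]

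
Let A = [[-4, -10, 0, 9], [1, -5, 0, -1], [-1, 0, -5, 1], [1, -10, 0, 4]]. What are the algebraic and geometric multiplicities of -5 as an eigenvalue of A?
The characteristic polynomial is (x - 5)(x + 5)^3, so the factor x + 5 appears with exponent 3: the algebraic multiplicity is 3.

rank(A + 5I) = 2, so the eigenspace has dimension 4 - 2 = 2: the geometric multiplicity is 2.

Since 2 < 3, A is not diagonalizable.

algebraic multiplicity 3, geometric multiplicity 2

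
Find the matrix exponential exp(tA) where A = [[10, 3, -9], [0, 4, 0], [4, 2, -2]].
e^{tA} = [[(6*t + 1)*e^{4*t}, 3*t*e^{4*t}, -9*t*e^{4*t}], [0, e^{4*t}, 0], [4*t*e^{4*t}, 2*t*e^{4*t}, (1 - 6*t)*e^{4*t}]]

A has Jordan form J = [[4, 1, 0], [0, 4, 0], [0, 0, 4]] with A = PJP^{-1}, so e^{tA} = P e^{tJ} P^{-1}.

For a Jordan block J_k(λ), e^{tJ_k(λ)} = e^{λt} · (I + tN + t^2 N^2/2! + ... + t^{k-1} N^{k-1}/(k-1)!) where N is the nilpotent superdiagonal part.

Assembling the blocks and conjugating back gives the entries of e^{tA} as shown above.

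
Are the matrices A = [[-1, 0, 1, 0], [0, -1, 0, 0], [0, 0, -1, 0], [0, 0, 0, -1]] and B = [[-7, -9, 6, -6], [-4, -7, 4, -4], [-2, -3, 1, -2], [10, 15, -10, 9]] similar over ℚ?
Yes.

Two matrices over a field are similar if and only if they have the same invariant factors.

Both A and B have characteristic polynomial (x + 1)^4 and minimal polynomial (x + 1)^2. Computing further, both have invariant factors x + 1, x + 1, (x + 1)^2. Hence A and B are similar.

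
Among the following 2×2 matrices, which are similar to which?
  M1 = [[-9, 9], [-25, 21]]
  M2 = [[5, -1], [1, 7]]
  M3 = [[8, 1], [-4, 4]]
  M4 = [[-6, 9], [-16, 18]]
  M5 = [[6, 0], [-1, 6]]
Characteristic polynomials: χ_{M1} = (x - 6)^2, χ_{M2} = (x - 6)^2, χ_{M3} = (x - 6)^2, χ_{M4} = (x - 6)^2, χ_{M5} = (x - 6)^2.

{M1, M2, M3, M4, M5}: invariant factors (x - 6)^2.

Matrices are similar if and only if their invariant-factor lists agree; the partition into similarity classes is {M1, M2, M3, M4, M5}.

1 class: {M1, M2, M3, M4, M5}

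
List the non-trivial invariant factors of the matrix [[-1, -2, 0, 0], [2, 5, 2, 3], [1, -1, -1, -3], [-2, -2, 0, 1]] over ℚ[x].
x - 1, (x - 1)^3

The Jordan structure of A has elementary divisors (x - 1)^3, (x - 1). Arranging the block sizes at each eigenvalue in decreasing order and taking row products gives the invariant factors.

Invariant factors (smallest first, each dividing the next): x - 1, (x - 1)^3.

Check: the last factor (x - 1)^3 is the minimal polynomial, and the product (x - 1)^4 is the characteristic polynomial.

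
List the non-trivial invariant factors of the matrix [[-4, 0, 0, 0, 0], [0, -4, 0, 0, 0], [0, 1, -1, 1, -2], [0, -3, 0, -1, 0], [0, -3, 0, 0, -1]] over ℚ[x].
The Jordan structure of A has elementary divisors (x + 4), (x + 4), (x + 1)^2, (x + 1). Arranging the block sizes at each eigenvalue in decreasing order and taking row products gives the invariant factors.

Invariant factors (smallest first, each dividing the next): (x + 1)(x + 4), (x + 1)^2(x + 4).

Check: the last factor (x + 1)^2(x + 4) is the minimal polynomial, and the product (x + 1)^3(x + 4)^2 is the characteristic polynomial.

(x + 1)(x + 4), (x + 1)^2(x + 4)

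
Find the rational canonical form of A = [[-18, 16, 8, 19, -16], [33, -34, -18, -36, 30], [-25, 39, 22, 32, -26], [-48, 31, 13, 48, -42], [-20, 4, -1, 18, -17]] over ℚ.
The invariant factors of A (the non-unit diagonal entries of the Smith normal form of xI - A over ℚ[x]) are x + 1, (x - 1)^3(x + 1), each dividing the next. The characteristic polynomial is their product, (x - 1)^3(x + 1)^2.

The rational canonical form is the block-diagonal matrix of companion matrices C(f_i):
R = [[-1, 0, 0, 0, 0], [0, 0, 0, 0, 1], [0, 1, 0, 0, -2], [0, 0, 1, 0, 0], [0, 0, 0, 1, 2]].

R = [[-1, 0, 0, 0, 0], [0, 0, 0, 0, 1], [0, 1, 0, 0, -2], [0, 0, 1, 0, 0], [0, 0, 0, 1, 2]]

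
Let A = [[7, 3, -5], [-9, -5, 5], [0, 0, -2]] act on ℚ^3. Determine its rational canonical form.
The invariant factors of A (the non-unit diagonal entries of the Smith normal form of xI - A over ℚ[x]) are x + 2, (x - 4)(x + 2), each dividing the next. The characteristic polynomial is their product, (x - 4)(x + 2)^2.

The rational canonical form is the block-diagonal matrix of companion matrices C(f_i):
R = [[-2, 0, 0], [0, 0, 8], [0, 1, 2]].

R = [[-2, 0, 0], [0, 0, 8], [0, 1, 2]]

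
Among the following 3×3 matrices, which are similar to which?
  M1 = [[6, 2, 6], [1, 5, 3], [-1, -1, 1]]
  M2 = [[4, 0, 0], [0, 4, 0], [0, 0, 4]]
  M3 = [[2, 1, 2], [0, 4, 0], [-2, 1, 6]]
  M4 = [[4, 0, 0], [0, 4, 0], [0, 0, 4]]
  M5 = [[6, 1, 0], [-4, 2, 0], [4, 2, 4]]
Characteristic polynomials: χ_{M1} = (x - 4)^3, χ_{M2} = (x - 4)^3, χ_{M3} = (x - 4)^3, χ_{M4} = (x - 4)^3, χ_{M5} = (x - 4)^3.

{M1, M3, M5}: invariant factors x - 4, (x - 4)^2.

{M2, M4}: invariant factors x - 4, x - 4, x - 4.

Matrices are similar if and only if their invariant-factor lists agree; the partition into similarity classes is {M1, M3, M5}, {M2, M4}.

2 classes: {M1, M3, M5}, {M2, M4}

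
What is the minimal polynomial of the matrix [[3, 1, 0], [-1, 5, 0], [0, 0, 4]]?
m_A(x) = (x - 4)^2

The characteristic polynomial factors as (x - 4)^3. The minimal polynomial is ∏(x - λ)^{k_λ} where k_λ is the size of the largest Jordan block at λ.

For λ = 4: rank(A - 4I) = 1, and the largest Jordan block has size 2 (the smallest k with rank((A - 4I)^k) = rank((A - 4I)^(k+1))).

So m_A(x) = (x - 4)^2.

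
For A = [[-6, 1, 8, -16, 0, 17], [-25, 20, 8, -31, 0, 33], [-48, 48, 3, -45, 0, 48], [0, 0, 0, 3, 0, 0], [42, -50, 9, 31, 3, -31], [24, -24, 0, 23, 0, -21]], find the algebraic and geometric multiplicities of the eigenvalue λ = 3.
The characteristic polynomial is (x - 3)^4(x + 5)^2, so the factor x - 3 appears with exponent 4: the algebraic multiplicity is 4.

rank(A - 3I) = 4, so the eigenspace has dimension 6 - 4 = 2: the geometric multiplicity is 2.

Since 2 < 4, A is not diagonalizable.

algebraic multiplicity 4, geometric multiplicity 2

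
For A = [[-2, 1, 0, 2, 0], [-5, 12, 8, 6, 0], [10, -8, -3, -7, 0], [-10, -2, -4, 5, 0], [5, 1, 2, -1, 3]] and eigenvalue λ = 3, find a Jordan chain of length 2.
We seek v_1 ∈ ker((A - 3I)^2) \ ker(A - 3I), then set v_{i+1} = (A - 3I) v_i.

One such chain is v_1 = [[2, -1, -2, 6, -3]]^T, v_2 = [[1, 1, -2, 2, -1]]^T. Check: (A - 3I) v_2 = [[0, 0, 0, 0, 0]]^T = 0.

v_1 = [[2, -1, -2, 6, -3]]^T, v_2 = [[1, 1, -2, 2, -1]]^T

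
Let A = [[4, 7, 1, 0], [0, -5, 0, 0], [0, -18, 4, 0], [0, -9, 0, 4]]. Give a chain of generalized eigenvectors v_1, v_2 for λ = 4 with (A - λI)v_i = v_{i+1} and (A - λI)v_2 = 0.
We seek v_1 ∈ ker((A - 4I)^2) \ ker(A - 4I), then set v_{i+1} = (A - 4I) v_i.

One such chain is v_1 = [[-1, 0, 1, 0]]^T, v_2 = [[1, 0, 0, 0]]^T. Check: (A - 4I) v_2 = [[0, 0, 0, 0]]^T = 0.

v_1 = [[-1, 0, 1, 0]]^T, v_2 = [[1, 0, 0, 0]]^T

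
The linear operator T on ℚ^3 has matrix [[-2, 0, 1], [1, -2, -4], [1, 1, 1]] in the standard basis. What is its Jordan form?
The characteristic polynomial is det(xI - A) = (x + 1)^3, so the eigenvalues are -1 (algebraic multiplicity 3).

For λ = -1: rank(A + I) = 2, rank((A + I)^2) = 1, rank((A + I)^3) = 0. The eigenspace has dimension 3 - 2 = 1, so there is 1 Jordan block; the rank sequence gives block sizes [3].

Assembling the blocks gives the Jordan form J above.

J = [[-1, 1, 0], [0, -1, 1], [0, 0, -1]]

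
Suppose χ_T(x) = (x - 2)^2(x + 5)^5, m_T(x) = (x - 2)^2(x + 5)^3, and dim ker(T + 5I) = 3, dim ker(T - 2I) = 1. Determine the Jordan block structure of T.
λ = -5: algebraic multiplicity 5 (exponent in χ_T), largest block size 3 (exponent in m_T), 3 blocks (geometric multiplicity). These force block sizes [3, 1, 1].
λ = 2: algebraic multiplicity 2 (exponent in χ_T), largest block size 2 (exponent in m_T), 1 block (geometric multiplicity). This forces block sizes [2].

Jordan blocks: (-5, 3), (-5, 1), (-5, 1), (2, 2)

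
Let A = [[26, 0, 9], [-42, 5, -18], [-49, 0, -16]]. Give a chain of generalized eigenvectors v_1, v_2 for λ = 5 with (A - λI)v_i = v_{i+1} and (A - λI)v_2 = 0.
We seek v_1 ∈ ker((A - 5I)^2) \ ker(A - 5I), then set v_{i+1} = (A - 5I) v_i.

One such chain is v_1 = [[-2, 4, 5]]^T, v_2 = [[3, -6, -7]]^T. Check: (A - 5I) v_2 = [[0, 0, 0]]^T = 0.

v_1 = [[-2, 4, 5]]^T, v_2 = [[3, -6, -7]]^T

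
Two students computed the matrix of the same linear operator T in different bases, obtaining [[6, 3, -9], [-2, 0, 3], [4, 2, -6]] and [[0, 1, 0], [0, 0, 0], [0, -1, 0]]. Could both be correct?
No.

Both have characteristic polynomial x^3, but the minimal polynomial of A is x^3 while the minimal polynomial of B is x^2. The minimal polynomial is a similarity invariant, so A and B are not similar.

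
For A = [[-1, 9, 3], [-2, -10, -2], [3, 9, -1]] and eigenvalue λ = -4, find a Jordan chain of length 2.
v_1 = [[1, -1, 1]]^T, v_2 = [[-3, 2, -3]]^T

We seek v_1 ∈ ker((A + 4I)^2) \ ker(A + 4I), then set v_{i+1} = (A + 4I) v_i.

One such chain is v_1 = [[1, -1, 1]]^T, v_2 = [[-3, 2, -3]]^T. Check: (A + 4I) v_2 = [[0, 0, 0]]^T = 0.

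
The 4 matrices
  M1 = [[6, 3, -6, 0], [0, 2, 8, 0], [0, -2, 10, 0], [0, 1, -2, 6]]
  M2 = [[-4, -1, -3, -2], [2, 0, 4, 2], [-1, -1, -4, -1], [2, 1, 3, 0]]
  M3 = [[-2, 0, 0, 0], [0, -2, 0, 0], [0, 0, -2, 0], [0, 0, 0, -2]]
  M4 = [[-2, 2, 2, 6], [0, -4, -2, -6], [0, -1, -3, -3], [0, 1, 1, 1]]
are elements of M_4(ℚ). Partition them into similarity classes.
Characteristic polynomials: χ_{M1} = (x - 6)^4, χ_{M2} = (x + 2)^4, χ_{M3} = (x + 2)^4, χ_{M4} = (x + 2)^4.

{M1}: invariant factors x - 6, x - 6, (x - 6)^2.

{M2}: invariant factors x + 2, (x + 2)^3.

{M3}: invariant factors x + 2, x + 2, x + 2, x + 2.

{M4}: invariant factors x + 2, x + 2, (x + 2)^2.

Matrices are similar if and only if their invariant-factor lists agree; the partition into similarity classes is {M1}, {M2}, {M3}, {M4}.

4 classes: {M1}, {M2}, {M3}, {M4}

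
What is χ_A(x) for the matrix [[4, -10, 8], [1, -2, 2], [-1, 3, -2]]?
χ_A(x) = x^3

xI - A = [[x - 4, 10, -8], [-1, x + 2, -2], [1, -3, x + 2]].

Expanding det(xI - A) along the first row:
det(xI - A) = + (x - 4)·det([[x + 2, -2], [-3, x + 2]]) - (10)·det([[-1, -2], [1, x + 2]]) + (-8)·det([[-1, x + 2], [1, -3]]).

Evaluating gives χ_A(x) = x^3.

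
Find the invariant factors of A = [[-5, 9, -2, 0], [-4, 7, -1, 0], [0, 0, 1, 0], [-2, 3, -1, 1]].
x - 1, (x - 1)^3

The Jordan structure of A has elementary divisors (x - 1)^3, (x - 1). Arranging the block sizes at each eigenvalue in decreasing order and taking row products gives the invariant factors.

Invariant factors (smallest first, each dividing the next): x - 1, (x - 1)^3.

Check: the last factor (x - 1)^3 is the minimal polynomial, and the product (x - 1)^4 is the characteristic polynomial.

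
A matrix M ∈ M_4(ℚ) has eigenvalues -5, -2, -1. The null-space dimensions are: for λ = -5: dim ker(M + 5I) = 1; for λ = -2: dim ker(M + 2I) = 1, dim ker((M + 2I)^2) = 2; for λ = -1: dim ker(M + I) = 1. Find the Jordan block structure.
Jordan blocks: (-5, 1), (-2, 2), (-1, 1)

λ = -5: successive nullity increments [1] count blocks of size ≥ k; block sizes are [1].
λ = -2: successive nullity increments [1, 1] count blocks of size ≥ k; block sizes are [2].
λ = -1: successive nullity increments [1] count blocks of size ≥ k; block sizes are [1].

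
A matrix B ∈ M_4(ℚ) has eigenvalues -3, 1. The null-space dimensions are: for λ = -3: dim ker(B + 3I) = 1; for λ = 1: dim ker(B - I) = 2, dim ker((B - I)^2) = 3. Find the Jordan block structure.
λ = -3: successive nullity increments [1] count blocks of size ≥ k; block sizes are [1].
λ = 1: successive nullity increments [2, 1] count blocks of size ≥ k; block sizes are [2, 1].

Jordan blocks: (-3, 1), (1, 2), (1, 1)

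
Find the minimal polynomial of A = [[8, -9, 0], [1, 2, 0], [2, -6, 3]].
The characteristic polynomial factors as (x - 5)^2(x - 3). The minimal polynomial is ∏(x - λ)^{k_λ} where k_λ is the size of the largest Jordan block at λ.

For λ = 3: rank(A - 3I) = 2, and the largest Jordan block has size 1 (the smallest k with rank((A - 3I)^k) = rank((A - 3I)^(k+1))).
For λ = 5: rank(A - 5I) = 2, and the largest Jordan block has size 2 (the smallest k with rank((A - 5I)^k) = rank((A - 5I)^(k+1))).

So m_A(x) = (x - 5)^2(x - 3).

m_A(x) = (x - 5)^2(x - 3)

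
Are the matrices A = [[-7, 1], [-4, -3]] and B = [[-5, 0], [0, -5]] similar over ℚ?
Both have characteristic polynomial (x + 5)^2, but the minimal polynomial of A is (x + 5)^2 while the minimal polynomial of B is x + 5. The minimal polynomial is a similarity invariant, so A and B are not similar.

No.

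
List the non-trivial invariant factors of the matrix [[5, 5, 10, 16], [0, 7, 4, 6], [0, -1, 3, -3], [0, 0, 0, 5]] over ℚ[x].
The Jordan structure of A has elementary divisors (x - 5)^2, (x - 5)^2. Arranging the block sizes at each eigenvalue in decreasing order and taking row products gives the invariant factors.

Invariant factors (smallest first, each dividing the next): (x - 5)^2, (x - 5)^2.

Check: the last factor (x - 5)^2 is the minimal polynomial, and the product (x - 5)^4 is the characteristic polynomial.

(x - 5)^2, (x - 5)^2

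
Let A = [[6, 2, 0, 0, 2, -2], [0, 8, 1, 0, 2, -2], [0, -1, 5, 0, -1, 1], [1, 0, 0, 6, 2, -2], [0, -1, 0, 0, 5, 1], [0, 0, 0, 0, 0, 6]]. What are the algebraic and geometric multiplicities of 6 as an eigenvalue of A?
algebraic multiplicity 6, geometric multiplicity 3

The characteristic polynomial is (x - 6)^6, so the factor x - 6 appears with exponent 6: the algebraic multiplicity is 6.

rank(A - 6I) = 3, so the eigenspace has dimension 6 - 3 = 3: the geometric multiplicity is 3.

Since 3 < 6, A is not diagonalizable.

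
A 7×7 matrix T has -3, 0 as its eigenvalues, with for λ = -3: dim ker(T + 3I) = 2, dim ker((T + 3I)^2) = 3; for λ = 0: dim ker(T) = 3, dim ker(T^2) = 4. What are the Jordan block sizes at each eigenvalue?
λ = -3: successive nullity increments [2, 1] count blocks of size ≥ k; block sizes are [2, 1].
λ = 0: successive nullity increments [3, 1] count blocks of size ≥ k; block sizes are [2, 1, 1].

Jordan blocks: (-3, 2), (-3, 1), (0, 2), (0, 1), (0, 1)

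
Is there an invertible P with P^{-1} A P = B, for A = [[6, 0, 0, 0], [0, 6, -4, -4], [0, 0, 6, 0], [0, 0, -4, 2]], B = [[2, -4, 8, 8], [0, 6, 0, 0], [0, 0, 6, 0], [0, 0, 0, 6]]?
Yes.

Two matrices over a field are similar if and only if they have the same invariant factors.

Both A and B have characteristic polynomial (x - 6)^3(x - 2) and minimal polynomial (x - 6)(x - 2). Computing further, both have invariant factors x - 6, x - 6, (x - 6)(x - 2). Hence A and B are similar.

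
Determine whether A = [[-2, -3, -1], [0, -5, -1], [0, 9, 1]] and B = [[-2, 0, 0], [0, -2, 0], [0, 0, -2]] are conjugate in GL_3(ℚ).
No.

Both have characteristic polynomial (x + 2)^3, but the minimal polynomial of A is (x + 2)^2 while the minimal polynomial of B is x + 2. The minimal polynomial is a similarity invariant, so A and B are not similar.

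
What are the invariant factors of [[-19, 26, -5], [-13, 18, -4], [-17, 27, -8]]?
(x + 3)^3

The Jordan structure of A has elementary divisors (x + 3)^3. Arranging the block sizes at each eigenvalue in decreasing order and taking row products gives the invariant factors.

Invariant factors (smallest first, each dividing the next): (x + 3)^3.

Check: the last factor (x + 3)^3 is the minimal polynomial, and the product (x + 3)^3 is the characteristic polynomial.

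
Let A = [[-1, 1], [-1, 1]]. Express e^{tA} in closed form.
A has Jordan form J = [[0, 1], [0, 0]] with A = PJP^{-1}, so e^{tA} = P e^{tJ} P^{-1}.

For a Jordan block J_k(λ), e^{tJ_k(λ)} = e^{λt} · (I + tN + t^2 N^2/2! + ... + t^{k-1} N^{k-1}/(k-1)!) where N is the nilpotent superdiagonal part.

Assembling the blocks and conjugating back gives the entries of e^{tA} as shown above.

e^{tA} = [[1 - t, t], [-t, t + 1]]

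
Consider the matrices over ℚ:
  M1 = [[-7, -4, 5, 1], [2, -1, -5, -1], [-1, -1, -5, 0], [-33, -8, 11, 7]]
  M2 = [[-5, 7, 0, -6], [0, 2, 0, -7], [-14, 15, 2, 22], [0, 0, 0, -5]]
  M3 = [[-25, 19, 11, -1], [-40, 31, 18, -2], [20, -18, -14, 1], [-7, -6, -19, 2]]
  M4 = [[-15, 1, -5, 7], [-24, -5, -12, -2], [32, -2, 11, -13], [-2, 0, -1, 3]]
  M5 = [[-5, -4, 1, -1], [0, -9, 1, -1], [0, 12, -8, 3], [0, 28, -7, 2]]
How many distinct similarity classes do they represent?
Characteristic polynomials: χ_{M1} = (x - 2)^2(x + 5)^2, χ_{M2} = (x - 2)^2(x + 5)^2, χ_{M3} = (x - 2)^2(x + 5)^2, χ_{M4} = (x - 2)^2(x + 5)^2, χ_{M5} = (x + 5)^4.

{M1, M2, M3, M4}: invariant factors (x - 2)^2(x + 5)^2.

{M5}: invariant factors x + 5, x + 5, (x + 5)^2.

Matrices are similar if and only if their invariant-factor lists agree; the partition into similarity classes is {M1, M2, M3, M4}, {M5}.

2 classes: {M1, M2, M3, M4}, {M5}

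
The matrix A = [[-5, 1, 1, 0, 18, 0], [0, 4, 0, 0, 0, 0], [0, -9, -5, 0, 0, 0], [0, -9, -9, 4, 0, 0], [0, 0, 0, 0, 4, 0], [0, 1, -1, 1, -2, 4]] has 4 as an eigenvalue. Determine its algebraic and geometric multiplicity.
The characteristic polynomial is (x - 4)^4(x + 5)^2, so the factor x - 4 appears with exponent 4: the algebraic multiplicity is 4.

rank(A - 4I) = 3, so the eigenspace has dimension 6 - 3 = 3: the geometric multiplicity is 3.

Since 3 < 4, A is not diagonalizable.

algebraic multiplicity 4, geometric multiplicity 3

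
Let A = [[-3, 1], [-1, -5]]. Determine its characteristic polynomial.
xI - A = [[x + 3, -1], [1, x + 5]].

Expanding det(xI - A) along the first row:
det(xI - A) = + (x + 3)·det([[x + 5]]) - (-1)·det([[1]]).

Evaluating gives χ_A(x) = x^2 + 8x + 16 = (x + 4)^2.

χ_A(x) = (x + 4)^2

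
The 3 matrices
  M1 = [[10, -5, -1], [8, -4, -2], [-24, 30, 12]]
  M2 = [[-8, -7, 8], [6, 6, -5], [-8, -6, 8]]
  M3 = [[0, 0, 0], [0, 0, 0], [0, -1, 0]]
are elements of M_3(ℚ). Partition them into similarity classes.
3 classes: {M1}, {M2}, {M3}

Characteristic polynomials: χ_{M1} = (x - 6)^3, χ_{M2} = (x - 2)^3, χ_{M3} = x^3.

{M1}: invariant factors x - 6, (x - 6)^2.

{M2}: invariant factors (x - 2)^3.

{M3}: invariant factors x, x^2.

Matrices are similar if and only if their invariant-factor lists agree; the partition into similarity classes is {M1}, {M2}, {M3}.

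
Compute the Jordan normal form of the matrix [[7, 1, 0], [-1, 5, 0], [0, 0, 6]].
J = [[6, 1, 0], [0, 6, 0], [0, 0, 6]]

The characteristic polynomial is det(xI - A) = (x - 6)^3, so the eigenvalues are 6 (algebraic multiplicity 3).

For λ = 6: rank(A - 6I) = 1, rank((A - 6I)^2) = 0. The eigenspace has dimension 3 - 1 = 2, so there are 2 Jordan blocks; the rank sequence gives block sizes [2, 1].

Assembling the blocks gives the Jordan form J above.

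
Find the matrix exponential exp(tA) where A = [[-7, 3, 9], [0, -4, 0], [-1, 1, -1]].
e^{tA} = [[(1 - 3*t)*e^{-4*t}, 3*t*e^{-4*t}, 9*t*e^{-4*t}], [0, e^{-4*t}, 0], [-t*e^{-4*t}, t*e^{-4*t}, (3*t + 1)*e^{-4*t}]]

A has Jordan form J = [[-4, 1, 0], [0, -4, 0], [0, 0, -4]] with A = PJP^{-1}, so e^{tA} = P e^{tJ} P^{-1}.

For a Jordan block J_k(λ), e^{tJ_k(λ)} = e^{λt} · (I + tN + t^2 N^2/2! + ... + t^{k-1} N^{k-1}/(k-1)!) where N is the nilpotent superdiagonal part.

Assembling the blocks and conjugating back gives the entries of e^{tA} as shown above.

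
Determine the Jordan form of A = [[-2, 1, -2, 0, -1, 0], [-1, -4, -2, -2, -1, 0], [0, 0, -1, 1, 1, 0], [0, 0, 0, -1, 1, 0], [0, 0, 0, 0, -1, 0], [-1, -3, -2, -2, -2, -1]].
The characteristic polynomial is det(xI - A) = (x + 1)^4(x + 3)^2, so the eigenvalues are -3 (algebraic multiplicity 2), -1 (algebraic multiplicity 4).

For λ = -3: rank(A + 3I) = 5, rank((A + 3I)^2) = 4. The eigenspace has dimension 6 - 5 = 1, so there is 1 Jordan block; the rank sequence gives block sizes [2].

For λ = -1: rank(A + I) = 4, rank((A + I)^2) = 3, rank((A + I)^3) = 2. The eigenspace has dimension 6 - 4 = 2, so there are 2 Jordan blocks; the rank sequence gives block sizes [3, 1].

Assembling the blocks gives the Jordan form J above.

J = [[-3, 1, 0, 0, 0, 0], [0, -3, 0, 0, 0, 0], [0, 0, -1, 1, 0, 0], [0, 0, 0, -1, 1, 0], [0, 0, 0, 0, -1, 0], [0, 0, 0, 0, 0, -1]]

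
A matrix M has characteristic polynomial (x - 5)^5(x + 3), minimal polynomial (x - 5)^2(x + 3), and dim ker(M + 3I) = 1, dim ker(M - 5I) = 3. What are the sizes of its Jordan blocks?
Jordan blocks: (-3, 1), (5, 2), (5, 2), (5, 1)

λ = -3: algebraic multiplicity 1 (exponent in χ_M), largest block size 1 (exponent in m_M), 1 block (geometric multiplicity). This forces block sizes [1].
λ = 5: algebraic multiplicity 5 (exponent in χ_M), largest block size 2 (exponent in m_M), 3 blocks (geometric multiplicity). These force block sizes [2, 2, 1].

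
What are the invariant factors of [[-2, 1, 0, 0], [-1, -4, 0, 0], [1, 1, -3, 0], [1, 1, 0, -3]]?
The Jordan structure of A has elementary divisors (x + 3)^2, (x + 3), (x + 3). Arranging the block sizes at each eigenvalue in decreasing order and taking row products gives the invariant factors.

Invariant factors (smallest first, each dividing the next): x + 3, x + 3, (x + 3)^2.

Check: the last factor (x + 3)^2 is the minimal polynomial, and the product (x + 3)^4 is the characteristic polynomial.

x + 3, x + 3, (x + 3)^2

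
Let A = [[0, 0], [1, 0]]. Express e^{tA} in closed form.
A has Jordan form J = [[0, 1], [0, 0]] with A = PJP^{-1}, so e^{tA} = P e^{tJ} P^{-1}.

For a Jordan block J_k(λ), e^{tJ_k(λ)} = e^{λt} · (I + tN + t^2 N^2/2! + ... + t^{k-1} N^{k-1}/(k-1)!) where N is the nilpotent superdiagonal part.

Assembling the blocks and conjugating back gives the entries of e^{tA} as shown above.

e^{tA} = [[1, 0], [t, 1]]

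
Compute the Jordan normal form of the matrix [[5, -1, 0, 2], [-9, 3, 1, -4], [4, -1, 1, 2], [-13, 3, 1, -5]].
The characteristic polynomial is det(xI - A) = (x - 1)^4, so the eigenvalues are 1 (algebraic multiplicity 4).

For λ = 1: rank(A - I) = 2, rank((A - I)^2) = 1, rank((A - I)^3) = 0. The eigenspace has dimension 4 - 2 = 2, so there are 2 Jordan blocks; the rank sequence gives block sizes [3, 1].

Assembling the blocks gives the Jordan form J above.

J = [[1, 1, 0, 0], [0, 1, 1, 0], [0, 0, 1, 0], [0, 0, 0, 1]]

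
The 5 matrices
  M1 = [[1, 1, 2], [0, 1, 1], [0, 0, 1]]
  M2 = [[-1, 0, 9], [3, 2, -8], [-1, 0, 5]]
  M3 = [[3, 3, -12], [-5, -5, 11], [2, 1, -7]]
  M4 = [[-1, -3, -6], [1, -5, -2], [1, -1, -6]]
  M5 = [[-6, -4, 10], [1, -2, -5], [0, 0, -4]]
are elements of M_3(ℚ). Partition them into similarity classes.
Characteristic polynomials: χ_{M1} = (x - 1)^3, χ_{M2} = (x - 2)^3, χ_{M3} = (x + 3)^3, χ_{M4} = (x + 4)^3, χ_{M5} = (x + 4)^3.

{M1}: invariant factors (x - 1)^3.

{M2}: invariant factors (x - 2)^3.

{M3}: invariant factors (x + 3)^3.

{M4, M5}: invariant factors x + 4, (x + 4)^2.

Matrices are similar if and only if their invariant-factor lists agree; the partition into similarity classes is {M1}, {M2}, {M3}, {M4, M5}.

4 classes: {M1}, {M2}, {M3}, {M4, M5}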